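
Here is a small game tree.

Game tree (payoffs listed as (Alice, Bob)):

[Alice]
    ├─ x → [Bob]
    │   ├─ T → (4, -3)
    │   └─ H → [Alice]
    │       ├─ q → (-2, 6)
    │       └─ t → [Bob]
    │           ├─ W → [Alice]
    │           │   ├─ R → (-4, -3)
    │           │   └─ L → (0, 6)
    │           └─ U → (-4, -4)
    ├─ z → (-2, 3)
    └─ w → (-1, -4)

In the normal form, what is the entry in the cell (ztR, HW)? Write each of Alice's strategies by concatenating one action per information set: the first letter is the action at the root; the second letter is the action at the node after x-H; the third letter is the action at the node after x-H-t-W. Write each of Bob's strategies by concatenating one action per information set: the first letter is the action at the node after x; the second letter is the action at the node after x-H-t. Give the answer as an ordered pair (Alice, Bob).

(-2, 3)

Trace the play path from the root:
  Alice plays z
→ terminal payoff (-2, 3).
(Alice's choice at the node after x-H is never reached on this path, so it doesn't affect the outcome.)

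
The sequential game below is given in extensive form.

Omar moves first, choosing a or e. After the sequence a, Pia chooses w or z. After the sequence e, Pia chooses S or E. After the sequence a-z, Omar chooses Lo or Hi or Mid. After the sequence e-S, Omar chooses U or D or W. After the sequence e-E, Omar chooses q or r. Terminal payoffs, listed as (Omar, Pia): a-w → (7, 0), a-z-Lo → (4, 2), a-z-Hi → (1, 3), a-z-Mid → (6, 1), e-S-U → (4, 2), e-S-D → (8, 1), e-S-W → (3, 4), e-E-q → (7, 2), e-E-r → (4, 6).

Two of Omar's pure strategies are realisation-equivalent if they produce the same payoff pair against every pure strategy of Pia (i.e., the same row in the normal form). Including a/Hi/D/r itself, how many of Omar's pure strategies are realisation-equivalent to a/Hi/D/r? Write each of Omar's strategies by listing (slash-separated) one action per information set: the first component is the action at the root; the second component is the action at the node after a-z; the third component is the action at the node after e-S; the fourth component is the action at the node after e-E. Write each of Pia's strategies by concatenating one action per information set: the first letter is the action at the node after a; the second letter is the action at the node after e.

Row for a/Hi/D/r (columns wS, wE, zS, zE): (7,0) (7,0) (1,3) (1,3).
Under a/Hi/D/r, Omar's choice at the node after e-S and at the node after e-E can never be reached regardless of what Pia does, so varying those choices leaves every outcome unchanged.
Holding the reachable choices fixed and varying the unreachable ones freely already gives 3 × 2 = 6 equivalent strategies.
No other strategy reproduces this row, so those 6 are the full class: a/Hi/U/q, a/Hi/U/r, a/Hi/D/q, a/Hi/D/r, a/Hi/W/q, a/Hi/W/r.

6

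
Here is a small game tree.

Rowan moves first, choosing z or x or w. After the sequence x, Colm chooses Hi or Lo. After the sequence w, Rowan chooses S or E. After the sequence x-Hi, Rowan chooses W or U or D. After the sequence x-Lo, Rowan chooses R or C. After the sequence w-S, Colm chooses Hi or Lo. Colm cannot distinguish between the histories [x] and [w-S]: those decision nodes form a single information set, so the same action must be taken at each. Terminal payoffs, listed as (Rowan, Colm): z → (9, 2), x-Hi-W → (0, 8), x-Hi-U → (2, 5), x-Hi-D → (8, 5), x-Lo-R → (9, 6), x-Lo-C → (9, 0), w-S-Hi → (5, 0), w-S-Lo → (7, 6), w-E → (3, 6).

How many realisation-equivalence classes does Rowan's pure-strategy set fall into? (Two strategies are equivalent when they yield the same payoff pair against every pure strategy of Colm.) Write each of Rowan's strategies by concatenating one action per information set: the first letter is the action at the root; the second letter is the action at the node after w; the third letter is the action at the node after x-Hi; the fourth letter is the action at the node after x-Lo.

9

Rowan has 36 pure strategies: zSWR, zSWC, zSUR, zSUC, zSDR, zSDC, zEWR, zEWC, zEUR, zEUC, zEDR, zEDC, xSWR, xSWC, xSUR, xSUC, xSDR, xSDC, xEWR, xEWC, xEUR, xEUC, xEDR, xEDC, wSWR, wSWC, wSUR, wSUC, wSDR, wSDC, wEWR, wEWC, wEUR, wEUC, wEDR, wEDC. Columns: Hi, Lo.
{zSWR, zSWC, zSUR, zSUC, zSDR, zSDC, zEWR, zEWC, zEUR, zEUC, zEDR, zEDC} → row (9,2) (9,2)
{xSWR, xEWR} → row (0,8) (9,6)
{xSWC, xEWC} → row (0,8) (9,0)
{xSUR, xEUR} → row (2,5) (9,6)
{xSUC, xEUC} → row (2,5) (9,0)
{xSDR, xEDR} → row (8,5) (9,6)
{xSDC, xEDC} → row (8,5) (9,0)
{wSWR, wSWC, wSUR, wSUC, wSDR, wSDC} → row (5,0) (7,6)
{wEWR, wEWC, wEUR, wEUC, wEDR, wEDC} → row (3,6) (3,6)
That's 9 distinct rows out of 36 strategies.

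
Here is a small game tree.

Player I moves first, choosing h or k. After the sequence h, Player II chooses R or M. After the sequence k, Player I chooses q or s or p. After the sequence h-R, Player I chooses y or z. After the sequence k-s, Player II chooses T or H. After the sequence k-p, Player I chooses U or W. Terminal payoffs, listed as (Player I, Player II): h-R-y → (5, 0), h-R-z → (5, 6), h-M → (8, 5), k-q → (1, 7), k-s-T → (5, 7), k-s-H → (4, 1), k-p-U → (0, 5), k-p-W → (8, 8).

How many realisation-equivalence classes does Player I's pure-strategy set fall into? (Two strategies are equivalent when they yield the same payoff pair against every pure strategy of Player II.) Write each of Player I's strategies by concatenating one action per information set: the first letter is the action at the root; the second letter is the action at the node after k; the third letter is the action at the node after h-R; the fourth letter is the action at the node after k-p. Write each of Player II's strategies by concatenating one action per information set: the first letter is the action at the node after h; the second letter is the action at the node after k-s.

6

Player I has 24 pure strategies: hqyU, hqyW, hqzU, hqzW, hsyU, hsyW, hszU, hszW, hpyU, hpyW, hpzU, hpzW, kqyU, kqyW, kqzU, kqzW, ksyU, ksyW, kszU, kszW, kpyU, kpyW, kpzU, kpzW. Columns: RT, RH, MT, MH.
{hqyU, hqyW, hsyU, hsyW, hpyU, hpyW} → row (5,0) (5,0) (8,5) (8,5)
{hqzU, hqzW, hszU, hszW, hpzU, hpzW} → row (5,6) (5,6) (8,5) (8,5)
{kqyU, kqyW, kqzU, kqzW} → row (1,7) (1,7) (1,7) (1,7)
{ksyU, ksyW, kszU, kszW} → row (5,7) (4,1) (5,7) (4,1)
{kpyU, kpzU} → row (0,5) (0,5) (0,5) (0,5)
{kpyW, kpzW} → row (8,8) (8,8) (8,8) (8,8)
That's 6 distinct rows out of 24 strategies.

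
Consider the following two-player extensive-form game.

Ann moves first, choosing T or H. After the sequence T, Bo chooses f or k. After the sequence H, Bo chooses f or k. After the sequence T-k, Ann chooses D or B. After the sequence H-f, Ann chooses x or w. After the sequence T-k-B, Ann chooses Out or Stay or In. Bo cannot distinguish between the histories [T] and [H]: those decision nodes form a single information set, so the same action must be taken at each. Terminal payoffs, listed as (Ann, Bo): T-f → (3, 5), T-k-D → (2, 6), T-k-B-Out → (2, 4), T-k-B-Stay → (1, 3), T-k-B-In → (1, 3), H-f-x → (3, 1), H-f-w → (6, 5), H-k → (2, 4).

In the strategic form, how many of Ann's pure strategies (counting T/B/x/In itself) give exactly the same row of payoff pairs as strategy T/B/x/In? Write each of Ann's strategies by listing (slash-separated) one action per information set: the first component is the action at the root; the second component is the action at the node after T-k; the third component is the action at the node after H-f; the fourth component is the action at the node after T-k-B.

Row for T/B/x/In (columns f, k): (3,5) (1,3).
Under T/B/x/In, Ann's choice at the node after H-f can never be reached regardless of what Bo does, so varying those choices leaves every outcome unchanged.
Holding the reachable choices fixed and varying the unreachable one freely already gives 2 equivalent strategies.
Checking the remaining rows, T/B/x/Stay, T/B/w/Stay also happen to give the same payoffs in every column, bringing the total to 4: T/B/x/Stay, T/B/x/In, T/B/w/Stay, T/B/w/In.

4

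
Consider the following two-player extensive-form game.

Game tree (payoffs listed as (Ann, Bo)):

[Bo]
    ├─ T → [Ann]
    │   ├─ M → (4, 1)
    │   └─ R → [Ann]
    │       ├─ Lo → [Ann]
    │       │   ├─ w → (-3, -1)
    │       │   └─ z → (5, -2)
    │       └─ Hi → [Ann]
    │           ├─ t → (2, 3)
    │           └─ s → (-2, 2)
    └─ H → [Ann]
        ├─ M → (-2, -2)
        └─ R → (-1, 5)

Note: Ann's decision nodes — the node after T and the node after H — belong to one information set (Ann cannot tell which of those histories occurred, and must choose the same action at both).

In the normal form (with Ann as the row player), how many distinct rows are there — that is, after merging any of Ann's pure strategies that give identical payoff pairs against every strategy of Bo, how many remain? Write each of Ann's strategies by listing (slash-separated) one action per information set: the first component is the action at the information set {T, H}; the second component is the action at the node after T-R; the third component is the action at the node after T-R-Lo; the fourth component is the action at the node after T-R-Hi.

5

Ann has 16 pure strategies: M/Lo/w/t, M/Lo/w/s, M/Lo/z/t, M/Lo/z/s, M/Hi/w/t, M/Hi/w/s, M/Hi/z/t, M/Hi/z/s, R/Lo/w/t, R/Lo/w/s, R/Lo/z/t, R/Lo/z/s, R/Hi/w/t, R/Hi/w/s, R/Hi/z/t, R/Hi/z/s. Columns: T, H.
{M/Lo/w/t, M/Lo/w/s, M/Lo/z/t, M/Lo/z/s, M/Hi/w/t, M/Hi/w/s, M/Hi/z/t, M/Hi/z/s} → row (4,1) (-2,-2)
{R/Lo/w/t, R/Lo/w/s} → row (-3,-1) (-1,5)
{R/Lo/z/t, R/Lo/z/s} → row (5,-2) (-1,5)
{R/Hi/w/t, R/Hi/z/t} → row (2,3) (-1,5)
{R/Hi/w/s, R/Hi/z/s} → row (-2,2) (-1,5)
That's 5 distinct rows out of 16 strategies.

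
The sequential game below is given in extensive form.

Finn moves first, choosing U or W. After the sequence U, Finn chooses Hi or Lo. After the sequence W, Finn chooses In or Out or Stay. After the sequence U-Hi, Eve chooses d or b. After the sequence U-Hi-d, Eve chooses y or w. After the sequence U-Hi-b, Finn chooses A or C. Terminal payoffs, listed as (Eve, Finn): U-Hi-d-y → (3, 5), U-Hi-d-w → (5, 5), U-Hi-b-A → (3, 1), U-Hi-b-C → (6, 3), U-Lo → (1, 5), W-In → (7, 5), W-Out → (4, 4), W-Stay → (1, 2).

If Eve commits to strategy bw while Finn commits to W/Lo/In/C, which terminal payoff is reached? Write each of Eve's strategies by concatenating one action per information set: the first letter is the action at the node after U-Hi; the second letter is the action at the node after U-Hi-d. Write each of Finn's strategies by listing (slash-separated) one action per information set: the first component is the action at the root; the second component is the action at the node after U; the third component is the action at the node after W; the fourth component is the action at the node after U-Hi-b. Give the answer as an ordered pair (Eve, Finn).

Trace the play path from the root:
  Finn plays W
  Finn plays In at [W]
→ terminal payoff (7, 5).
(Eve's choice at the node after U-Hi is never reached on this path, so it doesn't affect the outcome.)

(7, 5)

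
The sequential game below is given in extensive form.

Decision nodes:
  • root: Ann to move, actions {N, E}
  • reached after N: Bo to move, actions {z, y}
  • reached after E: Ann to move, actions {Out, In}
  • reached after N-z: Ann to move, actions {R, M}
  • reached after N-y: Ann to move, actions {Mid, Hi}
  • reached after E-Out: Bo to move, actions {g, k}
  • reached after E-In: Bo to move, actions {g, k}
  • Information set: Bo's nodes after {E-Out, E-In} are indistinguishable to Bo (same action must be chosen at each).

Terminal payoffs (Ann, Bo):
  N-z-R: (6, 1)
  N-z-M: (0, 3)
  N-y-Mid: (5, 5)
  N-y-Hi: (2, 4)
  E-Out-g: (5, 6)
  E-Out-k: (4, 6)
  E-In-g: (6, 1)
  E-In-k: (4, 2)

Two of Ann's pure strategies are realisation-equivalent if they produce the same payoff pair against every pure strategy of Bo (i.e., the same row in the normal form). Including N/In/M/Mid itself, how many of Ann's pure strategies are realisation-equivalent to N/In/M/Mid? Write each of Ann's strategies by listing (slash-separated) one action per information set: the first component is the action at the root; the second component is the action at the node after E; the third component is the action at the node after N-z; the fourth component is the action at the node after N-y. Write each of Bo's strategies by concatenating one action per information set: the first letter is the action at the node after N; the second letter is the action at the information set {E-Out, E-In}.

2

Row for N/In/M/Mid (columns zg, zk, yg, yk): (0,3) (0,3) (5,5) (5,5).
Under N/In/M/Mid, Ann's choice at the node after E can never be reached regardless of what Bo does, so varying those choices leaves every outcome unchanged.
Holding the reachable choices fixed and varying the unreachable one freely already gives 2 equivalent strategies.
No other strategy reproduces this row, so those 2 are the full class: N/Out/M/Mid, N/In/M/Mid.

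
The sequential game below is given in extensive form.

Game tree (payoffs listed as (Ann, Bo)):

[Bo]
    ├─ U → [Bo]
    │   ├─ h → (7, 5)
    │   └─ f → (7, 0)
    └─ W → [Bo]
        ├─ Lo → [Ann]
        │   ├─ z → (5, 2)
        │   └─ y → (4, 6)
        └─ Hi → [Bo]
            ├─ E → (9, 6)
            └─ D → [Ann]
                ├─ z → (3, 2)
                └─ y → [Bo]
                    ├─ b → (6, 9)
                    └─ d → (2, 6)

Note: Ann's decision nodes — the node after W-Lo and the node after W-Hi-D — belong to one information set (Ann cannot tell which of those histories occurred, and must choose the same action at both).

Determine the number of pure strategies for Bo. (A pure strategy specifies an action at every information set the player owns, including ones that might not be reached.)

32

Bo owns the root with actions {U, W} — two choices.
Bo owns the node after U with actions {h, f} — two choices.
Bo owns the node after W with actions {Lo, Hi} — two choices.
Bo owns the node after W-Hi with actions {E, D} — two choices.
Bo owns the node after W-Hi-D-y with actions {b, d} — two choices.
A pure strategy fixes one action at each information set independently, so the count is the product 2 × 2 × 2 × 2 × 2 = 32.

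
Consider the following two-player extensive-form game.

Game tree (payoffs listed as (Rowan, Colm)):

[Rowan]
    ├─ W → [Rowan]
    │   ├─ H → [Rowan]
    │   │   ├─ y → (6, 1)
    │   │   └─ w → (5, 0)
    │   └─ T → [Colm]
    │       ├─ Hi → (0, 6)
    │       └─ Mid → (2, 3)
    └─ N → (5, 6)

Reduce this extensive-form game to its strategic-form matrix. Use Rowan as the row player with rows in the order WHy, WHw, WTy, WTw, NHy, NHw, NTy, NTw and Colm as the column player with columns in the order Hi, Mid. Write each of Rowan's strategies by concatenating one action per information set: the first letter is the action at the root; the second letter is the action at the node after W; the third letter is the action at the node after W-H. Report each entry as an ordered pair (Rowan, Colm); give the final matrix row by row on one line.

           Hi      Mid
 WHy    (6,1)    (6,1)
 WHw    (5,0)    (5,0)
 WTy    (0,6)    (2,3)
 WTw    (0,6)    (2,3)
 NHy    (5,6)    (5,6)
 NHw    (5,6)    (5,6)
 NTy    (5,6)    (5,6)
 NTw    (5,6)    (5,6)

WHy: (6,1) (6,1) | WHw: (5,0) (5,0) | WTy: (0,6) (2,3) | WTw: (0,6) (2,3) | NHy: (5,6) (5,6) | NHw: (5,6) (5,6) | NTy: (5,6) (5,6) | NTw: (5,6) (5,6)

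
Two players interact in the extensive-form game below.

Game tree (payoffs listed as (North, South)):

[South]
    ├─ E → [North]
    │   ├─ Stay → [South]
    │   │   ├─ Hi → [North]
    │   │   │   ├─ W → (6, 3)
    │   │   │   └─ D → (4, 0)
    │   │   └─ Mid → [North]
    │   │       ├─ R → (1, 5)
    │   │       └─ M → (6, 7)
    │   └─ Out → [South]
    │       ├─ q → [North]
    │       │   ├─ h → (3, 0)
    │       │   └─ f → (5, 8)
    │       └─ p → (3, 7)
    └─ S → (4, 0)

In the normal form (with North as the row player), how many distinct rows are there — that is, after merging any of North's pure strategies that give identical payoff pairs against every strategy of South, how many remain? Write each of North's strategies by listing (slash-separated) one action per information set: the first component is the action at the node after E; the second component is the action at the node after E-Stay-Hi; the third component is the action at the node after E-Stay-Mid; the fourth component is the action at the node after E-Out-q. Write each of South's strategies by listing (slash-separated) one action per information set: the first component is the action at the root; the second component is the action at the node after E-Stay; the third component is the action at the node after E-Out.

6

North has 16 pure strategies: Stay/W/R/h, Stay/W/R/f, Stay/W/M/h, Stay/W/M/f, Stay/D/R/h, Stay/D/R/f, Stay/D/M/h, Stay/D/M/f, Out/W/R/h, Out/W/R/f, Out/W/M/h, Out/W/M/f, Out/D/R/h, Out/D/R/f, Out/D/M/h, Out/D/M/f. Columns: E/Hi/q, E/Hi/p, E/Mid/q, E/Mid/p, S/Hi/q, S/Hi/p, S/Mid/q, S/Mid/p.
{Stay/W/R/h, Stay/W/R/f} → row (6,3) (6,3) (1,5) (1,5) (4,0) (4,0) (4,0) (4,0)
{Stay/W/M/h, Stay/W/M/f} → row (6,3) (6,3) (6,7) (6,7) (4,0) (4,0) (4,0) (4,0)
{Stay/D/R/h, Stay/D/R/f} → row (4,0) (4,0) (1,5) (1,5) (4,0) (4,0) (4,0) (4,0)
{Stay/D/M/h, Stay/D/M/f} → row (4,0) (4,0) (6,7) (6,7) (4,0) (4,0) (4,0) (4,0)
{Out/W/R/h, Out/W/M/h, Out/D/R/h, Out/D/M/h} → row (3,0) (3,7) (3,0) (3,7) (4,0) (4,0) (4,0) (4,0)
{Out/W/R/f, Out/W/M/f, Out/D/R/f, Out/D/M/f} → row (5,8) (3,7) (5,8) (3,7) (4,0) (4,0) (4,0) (4,0)
That's 6 distinct rows out of 16 strategies.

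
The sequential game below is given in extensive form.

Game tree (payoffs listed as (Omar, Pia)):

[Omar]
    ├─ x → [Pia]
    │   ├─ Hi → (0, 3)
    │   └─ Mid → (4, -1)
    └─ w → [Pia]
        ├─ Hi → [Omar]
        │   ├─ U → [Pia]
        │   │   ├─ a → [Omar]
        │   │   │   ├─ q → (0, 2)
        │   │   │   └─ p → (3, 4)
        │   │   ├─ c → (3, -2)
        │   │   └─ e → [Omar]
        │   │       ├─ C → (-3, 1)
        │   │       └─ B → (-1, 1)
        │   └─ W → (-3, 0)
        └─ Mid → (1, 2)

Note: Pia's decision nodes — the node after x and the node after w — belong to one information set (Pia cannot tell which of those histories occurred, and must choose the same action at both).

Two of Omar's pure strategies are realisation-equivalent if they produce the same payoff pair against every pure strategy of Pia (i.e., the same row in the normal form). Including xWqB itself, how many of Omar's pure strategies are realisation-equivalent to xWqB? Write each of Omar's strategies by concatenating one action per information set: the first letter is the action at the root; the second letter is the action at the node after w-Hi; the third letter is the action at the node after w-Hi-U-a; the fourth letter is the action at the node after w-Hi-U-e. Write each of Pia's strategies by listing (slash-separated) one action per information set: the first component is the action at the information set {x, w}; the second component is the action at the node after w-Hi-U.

8

Row for xWqB (columns Hi/a, Hi/c, Hi/e, Mid/a, Mid/c, Mid/e): (0,3) (0,3) (0,3) (4,-1) (4,-1) (4,-1).
Under xWqB, Omar's choice at the node after w-Hi and at the node after w-Hi-U-a and at the node after w-Hi-U-e can never be reached regardless of what Pia does, so varying those choices leaves every outcome unchanged.
Holding the reachable choices fixed and varying the unreachable ones freely already gives 2 × 2 × 2 = 8 equivalent strategies.
No other strategy reproduces this row, so those 8 are the full class: xUqC, xUqB, xUpC, xUpB, xWqC, xWqB, xWpC, xWpB.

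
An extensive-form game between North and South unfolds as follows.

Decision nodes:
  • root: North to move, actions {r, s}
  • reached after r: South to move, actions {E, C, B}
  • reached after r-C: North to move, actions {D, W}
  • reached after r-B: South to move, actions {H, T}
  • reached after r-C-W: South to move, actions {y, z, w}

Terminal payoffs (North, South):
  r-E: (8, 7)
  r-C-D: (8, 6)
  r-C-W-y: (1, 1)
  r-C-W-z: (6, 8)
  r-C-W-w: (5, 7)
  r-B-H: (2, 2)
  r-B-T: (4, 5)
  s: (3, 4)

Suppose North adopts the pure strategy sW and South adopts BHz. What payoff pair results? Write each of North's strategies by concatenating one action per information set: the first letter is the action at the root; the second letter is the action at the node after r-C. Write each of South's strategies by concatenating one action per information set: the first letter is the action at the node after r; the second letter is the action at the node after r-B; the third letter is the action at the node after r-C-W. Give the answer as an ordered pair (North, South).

Trace the play path from the root:
  North plays s
→ terminal payoff (3, 4).
(North's choice at the node after r-C is never reached on this path, so it doesn't affect the outcome.)

(3, 4)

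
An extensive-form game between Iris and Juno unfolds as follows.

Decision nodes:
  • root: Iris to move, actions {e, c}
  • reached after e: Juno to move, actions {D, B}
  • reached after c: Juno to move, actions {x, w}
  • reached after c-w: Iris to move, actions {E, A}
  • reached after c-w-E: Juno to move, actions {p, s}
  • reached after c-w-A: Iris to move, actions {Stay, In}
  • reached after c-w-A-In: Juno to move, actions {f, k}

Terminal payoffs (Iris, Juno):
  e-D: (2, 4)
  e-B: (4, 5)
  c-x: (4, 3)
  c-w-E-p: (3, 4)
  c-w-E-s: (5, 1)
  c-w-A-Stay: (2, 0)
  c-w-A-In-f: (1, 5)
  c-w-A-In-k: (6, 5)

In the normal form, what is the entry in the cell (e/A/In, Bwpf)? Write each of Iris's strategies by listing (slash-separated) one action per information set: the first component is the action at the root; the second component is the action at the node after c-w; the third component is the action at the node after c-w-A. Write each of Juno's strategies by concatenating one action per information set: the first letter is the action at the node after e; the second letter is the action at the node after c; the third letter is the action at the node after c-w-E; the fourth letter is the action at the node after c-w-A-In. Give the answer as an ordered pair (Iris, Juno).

(4, 5)

Trace the play path from the root:
  Iris plays e
  Juno plays B at [e]
→ terminal payoff (4, 5).
(Iris's choice at the node after c-w is never reached on this path, so it doesn't affect the outcome.)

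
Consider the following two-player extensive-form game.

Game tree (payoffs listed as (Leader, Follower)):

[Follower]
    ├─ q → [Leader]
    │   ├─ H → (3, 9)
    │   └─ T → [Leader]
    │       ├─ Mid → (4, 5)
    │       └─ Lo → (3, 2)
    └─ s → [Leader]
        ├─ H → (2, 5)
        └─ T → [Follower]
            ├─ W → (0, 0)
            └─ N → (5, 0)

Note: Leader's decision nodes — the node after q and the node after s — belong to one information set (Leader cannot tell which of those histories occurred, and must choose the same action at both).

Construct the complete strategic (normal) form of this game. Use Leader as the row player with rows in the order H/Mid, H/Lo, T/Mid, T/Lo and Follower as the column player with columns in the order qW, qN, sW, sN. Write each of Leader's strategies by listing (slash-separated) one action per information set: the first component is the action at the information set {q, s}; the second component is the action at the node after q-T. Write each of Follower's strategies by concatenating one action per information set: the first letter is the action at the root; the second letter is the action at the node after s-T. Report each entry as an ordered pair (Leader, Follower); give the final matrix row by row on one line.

H/Mid: (3,9) (3,9) (2,5) (2,5) | H/Lo: (3,9) (3,9) (2,5) (2,5) | T/Mid: (4,5) (4,5) (0,0) (5,0) | T/Lo: (3,2) (3,2) (0,0) (5,0)

            qW       qN       sW       sN
H/Mid    (3,9)    (3,9)    (2,5)    (2,5)
 H/Lo    (3,9)    (3,9)    (2,5)    (2,5)
T/Mid    (4,5)    (4,5)    (0,0)    (5,0)
 T/Lo    (3,2)    (3,2)    (0,0)    (5,0)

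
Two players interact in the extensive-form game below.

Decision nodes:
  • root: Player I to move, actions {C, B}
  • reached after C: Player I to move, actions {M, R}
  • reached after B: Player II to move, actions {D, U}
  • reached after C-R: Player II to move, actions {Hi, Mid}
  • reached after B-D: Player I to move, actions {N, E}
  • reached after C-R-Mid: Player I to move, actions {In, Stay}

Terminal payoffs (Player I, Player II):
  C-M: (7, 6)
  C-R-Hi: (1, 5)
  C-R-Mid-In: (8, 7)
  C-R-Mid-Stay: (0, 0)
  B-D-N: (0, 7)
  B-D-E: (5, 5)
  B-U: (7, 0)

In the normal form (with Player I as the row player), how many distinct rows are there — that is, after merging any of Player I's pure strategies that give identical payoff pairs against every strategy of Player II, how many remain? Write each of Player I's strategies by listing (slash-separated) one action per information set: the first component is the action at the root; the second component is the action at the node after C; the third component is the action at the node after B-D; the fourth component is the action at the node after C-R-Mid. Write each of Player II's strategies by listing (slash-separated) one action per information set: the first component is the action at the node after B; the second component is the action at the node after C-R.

5

Player I has 16 pure strategies: C/M/N/In, C/M/N/Stay, C/M/E/In, C/M/E/Stay, C/R/N/In, C/R/N/Stay, C/R/E/In, C/R/E/Stay, B/M/N/In, B/M/N/Stay, B/M/E/In, B/M/E/Stay, B/R/N/In, B/R/N/Stay, B/R/E/In, B/R/E/Stay. Columns: D/Hi, D/Mid, U/Hi, U/Mid.
{C/M/N/In, C/M/N/Stay, C/M/E/In, C/M/E/Stay} → row (7,6) (7,6) (7,6) (7,6)
{C/R/N/In, C/R/E/In} → row (1,5) (8,7) (1,5) (8,7)
{C/R/N/Stay, C/R/E/Stay} → row (1,5) (0,0) (1,5) (0,0)
{B/M/N/In, B/M/N/Stay, B/R/N/In, B/R/N/Stay} → row (0,7) (0,7) (7,0) (7,0)
{B/M/E/In, B/M/E/Stay, B/R/E/In, B/R/E/Stay} → row (5,5) (5,5) (7,0) (7,0)
That's 5 distinct rows out of 16 strategies.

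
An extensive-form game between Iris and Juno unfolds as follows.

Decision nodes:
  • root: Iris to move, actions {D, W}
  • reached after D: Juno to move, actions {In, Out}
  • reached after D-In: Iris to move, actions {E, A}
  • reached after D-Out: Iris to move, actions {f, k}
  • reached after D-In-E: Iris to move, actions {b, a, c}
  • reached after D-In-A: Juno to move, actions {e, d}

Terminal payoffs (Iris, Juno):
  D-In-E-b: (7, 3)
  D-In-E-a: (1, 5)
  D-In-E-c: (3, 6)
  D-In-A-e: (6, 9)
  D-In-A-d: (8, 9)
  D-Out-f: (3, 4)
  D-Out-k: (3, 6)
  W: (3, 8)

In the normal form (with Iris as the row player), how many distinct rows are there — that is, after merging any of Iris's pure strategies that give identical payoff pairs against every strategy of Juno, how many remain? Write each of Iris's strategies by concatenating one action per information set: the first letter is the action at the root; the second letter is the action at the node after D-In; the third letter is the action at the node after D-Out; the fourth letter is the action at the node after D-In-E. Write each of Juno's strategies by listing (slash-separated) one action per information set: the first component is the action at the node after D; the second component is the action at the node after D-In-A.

9

Iris has 24 pure strategies: DEfb, DEfa, DEfc, DEkb, DEka, DEkc, DAfb, DAfa, DAfc, DAkb, DAka, DAkc, WEfb, WEfa, WEfc, WEkb, WEka, WEkc, WAfb, WAfa, WAfc, WAkb, WAka, WAkc. Columns: In/e, In/d, Out/e, Out/d.
{DEfb} → row (7,3) (7,3) (3,4) (3,4)
{DEfa} → row (1,5) (1,5) (3,4) (3,4)
{DEfc} → row (3,6) (3,6) (3,4) (3,4)
{DEkb} → row (7,3) (7,3) (3,6) (3,6)
{DEka} → row (1,5) (1,5) (3,6) (3,6)
{DEkc} → row (3,6) (3,6) (3,6) (3,6)
{DAfb, DAfa, DAfc} → row (6,9) (8,9) (3,4) (3,4)
{DAkb, DAka, DAkc} → row (6,9) (8,9) (3,6) (3,6)
{WEfb, WEfa, WEfc, WEkb, WEka, WEkc, WAfb, WAfa, WAfc, WAkb, WAka, WAkc} → row (3,8) (3,8) (3,8) (3,8)
That's 9 distinct rows out of 24 strategies.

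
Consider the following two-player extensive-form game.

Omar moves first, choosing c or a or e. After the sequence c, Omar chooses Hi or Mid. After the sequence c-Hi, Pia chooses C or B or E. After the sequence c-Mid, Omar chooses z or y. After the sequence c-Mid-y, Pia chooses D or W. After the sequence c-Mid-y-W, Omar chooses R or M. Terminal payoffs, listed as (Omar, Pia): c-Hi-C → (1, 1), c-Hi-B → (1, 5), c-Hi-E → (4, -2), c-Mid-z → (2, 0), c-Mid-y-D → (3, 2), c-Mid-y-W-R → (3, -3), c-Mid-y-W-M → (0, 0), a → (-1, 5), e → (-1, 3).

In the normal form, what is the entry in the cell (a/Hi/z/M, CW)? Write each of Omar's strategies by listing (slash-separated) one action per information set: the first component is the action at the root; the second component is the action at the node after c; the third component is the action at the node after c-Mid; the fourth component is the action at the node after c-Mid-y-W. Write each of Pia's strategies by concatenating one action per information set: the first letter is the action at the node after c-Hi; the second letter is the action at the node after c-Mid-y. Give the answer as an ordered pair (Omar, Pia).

(-1, 5)

Trace the play path from the root:
  Omar plays a
→ terminal payoff (-1, 5).
(Omar's choice at the node after c is never reached on this path, so it doesn't affect the outcome.)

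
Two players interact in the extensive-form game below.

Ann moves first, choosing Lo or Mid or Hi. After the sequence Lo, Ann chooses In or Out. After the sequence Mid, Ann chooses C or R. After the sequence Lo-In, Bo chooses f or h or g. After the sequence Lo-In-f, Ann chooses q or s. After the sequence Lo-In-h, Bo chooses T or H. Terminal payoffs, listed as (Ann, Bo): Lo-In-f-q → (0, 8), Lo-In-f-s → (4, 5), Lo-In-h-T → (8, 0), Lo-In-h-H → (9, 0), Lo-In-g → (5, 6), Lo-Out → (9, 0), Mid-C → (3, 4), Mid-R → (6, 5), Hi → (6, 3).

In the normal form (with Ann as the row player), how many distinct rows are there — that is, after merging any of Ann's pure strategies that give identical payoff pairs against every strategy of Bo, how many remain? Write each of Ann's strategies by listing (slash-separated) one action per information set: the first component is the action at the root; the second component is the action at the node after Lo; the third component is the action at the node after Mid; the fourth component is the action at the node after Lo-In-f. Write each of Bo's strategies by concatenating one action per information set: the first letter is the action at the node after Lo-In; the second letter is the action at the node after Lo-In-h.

6

Ann has 24 pure strategies: Lo/In/C/q, Lo/In/C/s, Lo/In/R/q, Lo/In/R/s, Lo/Out/C/q, Lo/Out/C/s, Lo/Out/R/q, Lo/Out/R/s, Mid/In/C/q, Mid/In/C/s, Mid/In/R/q, Mid/In/R/s, Mid/Out/C/q, Mid/Out/C/s, Mid/Out/R/q, Mid/Out/R/s, Hi/In/C/q, Hi/In/C/s, Hi/In/R/q, Hi/In/R/s, Hi/Out/C/q, Hi/Out/C/s, Hi/Out/R/q, Hi/Out/R/s. Columns: fT, fH, hT, hH, gT, gH.
{Lo/In/C/q, Lo/In/R/q} → row (0,8) (0,8) (8,0) (9,0) (5,6) (5,6)
{Lo/In/C/s, Lo/In/R/s} → row (4,5) (4,5) (8,0) (9,0) (5,6) (5,6)
{Lo/Out/C/q, Lo/Out/C/s, Lo/Out/R/q, Lo/Out/R/s} → row (9,0) (9,0) (9,0) (9,0) (9,0) (9,0)
{Mid/In/C/q, Mid/In/C/s, Mid/Out/C/q, Mid/Out/C/s} → row (3,4) (3,4) (3,4) (3,4) (3,4) (3,4)
{Mid/In/R/q, Mid/In/R/s, Mid/Out/R/q, Mid/Out/R/s} → row (6,5) (6,5) (6,5) (6,5) (6,5) (6,5)
{Hi/In/C/q, Hi/In/C/s, Hi/In/R/q, Hi/In/R/s, Hi/Out/C/q, Hi/Out/C/s, Hi/Out/R/q, Hi/Out/R/s} → row (6,3) (6,3) (6,3) (6,3) (6,3) (6,3)
That's 6 distinct rows out of 24 strategies.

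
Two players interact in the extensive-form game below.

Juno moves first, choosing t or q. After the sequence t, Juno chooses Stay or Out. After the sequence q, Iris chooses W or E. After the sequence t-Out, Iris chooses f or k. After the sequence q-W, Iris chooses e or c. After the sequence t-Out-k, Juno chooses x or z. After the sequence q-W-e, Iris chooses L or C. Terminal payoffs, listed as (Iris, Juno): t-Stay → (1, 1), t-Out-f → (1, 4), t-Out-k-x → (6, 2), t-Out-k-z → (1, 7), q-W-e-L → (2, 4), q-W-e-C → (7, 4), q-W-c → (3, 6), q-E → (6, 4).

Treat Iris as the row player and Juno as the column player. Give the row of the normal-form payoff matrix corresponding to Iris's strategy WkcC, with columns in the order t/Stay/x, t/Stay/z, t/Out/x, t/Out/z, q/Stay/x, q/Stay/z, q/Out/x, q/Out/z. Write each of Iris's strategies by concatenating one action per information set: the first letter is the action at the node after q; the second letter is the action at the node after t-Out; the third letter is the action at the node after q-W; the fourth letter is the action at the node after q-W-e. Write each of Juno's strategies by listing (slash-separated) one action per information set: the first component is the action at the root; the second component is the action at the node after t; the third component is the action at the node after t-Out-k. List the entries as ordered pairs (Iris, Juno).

vs t/Stay/x: Juno plays t → Juno plays Stay at [t] → (1, 1)
vs t/Stay/z: Juno plays t → Juno plays Stay at [t] → (1, 1)
vs t/Out/x: Juno plays t → Juno plays Out at [t] → Iris plays k at [t-Out] → Juno plays x at [t-Out-k] → (6, 2)
vs t/Out/z: Juno plays t → Juno plays Out at [t] → Iris plays k at [t-Out] → Juno plays z at [t-Out-k] → (1, 7)
vs q/Stay/x: Juno plays q → Iris plays W at [q] → Iris plays c at [q-W] → (3, 6)
vs q/Stay/z: Juno plays q → Iris plays W at [q] → Iris plays c at [q-W] → (3, 6)
vs q/Out/x: Juno plays q → Iris plays W at [q] → Iris plays c at [q-W] → (3, 6)
vs q/Out/z: Juno plays q → Iris plays W at [q] → Iris plays c at [q-W] → (3, 6)

(1,1) (1,1) (6,2) (1,7) (3,6) (3,6) (3,6) (3,6)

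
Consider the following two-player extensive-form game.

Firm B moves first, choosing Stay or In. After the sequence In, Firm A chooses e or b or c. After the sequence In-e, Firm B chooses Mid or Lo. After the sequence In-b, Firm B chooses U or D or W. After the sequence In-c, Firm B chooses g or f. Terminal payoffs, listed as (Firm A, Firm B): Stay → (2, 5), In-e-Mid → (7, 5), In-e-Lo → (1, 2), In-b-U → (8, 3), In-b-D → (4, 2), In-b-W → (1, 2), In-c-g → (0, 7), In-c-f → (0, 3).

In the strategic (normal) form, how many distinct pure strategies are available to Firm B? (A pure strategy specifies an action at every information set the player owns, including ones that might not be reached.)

24

Firm B owns the root with actions {Stay, In} — two choices.
Firm B owns the node after In-e with actions {Mid, Lo} — two choices.
Firm B owns the node after In-b with actions {U, D, W} — three choices.
Firm B owns the node after In-c with actions {g, f} — two choices.
A pure strategy fixes one action at each information set independently, so the count is the product 2 × 2 × 3 × 2 = 24.
(For reference, Firm A has 3 pure strategies, giving a 24×3 normal-form matrix.)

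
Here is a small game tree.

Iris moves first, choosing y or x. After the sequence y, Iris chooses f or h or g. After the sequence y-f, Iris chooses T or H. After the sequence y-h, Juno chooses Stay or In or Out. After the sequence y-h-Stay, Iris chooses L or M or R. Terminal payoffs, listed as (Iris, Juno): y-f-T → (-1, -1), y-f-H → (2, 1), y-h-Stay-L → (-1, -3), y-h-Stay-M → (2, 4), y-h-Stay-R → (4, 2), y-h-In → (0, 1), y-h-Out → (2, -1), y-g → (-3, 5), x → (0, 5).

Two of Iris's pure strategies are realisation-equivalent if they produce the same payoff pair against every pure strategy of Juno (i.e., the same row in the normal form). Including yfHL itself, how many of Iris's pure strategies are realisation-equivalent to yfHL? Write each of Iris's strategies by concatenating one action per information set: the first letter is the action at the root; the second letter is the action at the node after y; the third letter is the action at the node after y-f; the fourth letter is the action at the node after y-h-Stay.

Row for yfHL (columns Stay, In, Out): (2,1) (2,1) (2,1).
Under yfHL, Iris's choice at the node after y-h-Stay can never be reached regardless of what Juno does, so varying those choices leaves every outcome unchanged.
Holding the reachable choices fixed and varying the unreachable one freely already gives 3 equivalent strategies.
No other strategy reproduces this row, so those 3 are the full class: yfHL, yfHM, yfHR.

3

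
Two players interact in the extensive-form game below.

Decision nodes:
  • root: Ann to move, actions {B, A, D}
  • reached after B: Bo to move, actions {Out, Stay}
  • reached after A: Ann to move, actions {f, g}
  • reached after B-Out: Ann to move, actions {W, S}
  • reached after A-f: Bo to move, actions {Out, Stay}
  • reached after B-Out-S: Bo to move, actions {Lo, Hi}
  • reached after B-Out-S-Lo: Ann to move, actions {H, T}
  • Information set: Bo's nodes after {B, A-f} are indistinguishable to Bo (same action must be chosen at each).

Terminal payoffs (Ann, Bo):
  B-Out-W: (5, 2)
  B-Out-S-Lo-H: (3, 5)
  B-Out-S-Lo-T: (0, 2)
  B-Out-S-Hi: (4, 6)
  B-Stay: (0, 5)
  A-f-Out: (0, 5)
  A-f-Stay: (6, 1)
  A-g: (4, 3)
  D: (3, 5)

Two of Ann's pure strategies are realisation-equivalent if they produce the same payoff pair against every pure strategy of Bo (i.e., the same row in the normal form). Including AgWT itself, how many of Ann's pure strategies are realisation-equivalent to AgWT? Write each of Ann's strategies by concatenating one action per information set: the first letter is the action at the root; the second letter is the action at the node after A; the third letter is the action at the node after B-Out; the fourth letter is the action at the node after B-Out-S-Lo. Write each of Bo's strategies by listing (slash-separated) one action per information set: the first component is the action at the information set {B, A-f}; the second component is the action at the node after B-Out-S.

4

Row for AgWT (columns Out/Lo, Out/Hi, Stay/Lo, Stay/Hi): (4,3) (4,3) (4,3) (4,3).
Under AgWT, Ann's choice at the node after B-Out and at the node after B-Out-S-Lo can never be reached regardless of what Bo does, so varying those choices leaves every outcome unchanged.
Holding the reachable choices fixed and varying the unreachable ones freely already gives 2 × 2 = 4 equivalent strategies.
No other strategy reproduces this row, so those 4 are the full class: AgWH, AgWT, AgSH, AgST.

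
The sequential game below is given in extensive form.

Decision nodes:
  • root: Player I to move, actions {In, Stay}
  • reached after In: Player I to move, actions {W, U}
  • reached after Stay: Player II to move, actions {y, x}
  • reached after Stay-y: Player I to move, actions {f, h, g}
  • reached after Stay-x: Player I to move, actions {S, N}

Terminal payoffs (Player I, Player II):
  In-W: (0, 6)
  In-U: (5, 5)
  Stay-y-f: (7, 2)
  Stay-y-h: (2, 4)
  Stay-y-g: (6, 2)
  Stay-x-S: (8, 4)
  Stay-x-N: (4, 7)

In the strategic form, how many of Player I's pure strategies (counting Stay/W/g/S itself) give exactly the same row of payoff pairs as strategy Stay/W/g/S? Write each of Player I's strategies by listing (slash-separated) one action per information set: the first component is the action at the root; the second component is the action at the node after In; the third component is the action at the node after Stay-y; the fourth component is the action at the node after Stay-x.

Row for Stay/W/g/S (columns y, x): (6,2) (8,4).
Under Stay/W/g/S, Player I's choice at the node after In can never be reached regardless of what Player II does, so varying those choices leaves every outcome unchanged.
Holding the reachable choices fixed and varying the unreachable one freely already gives 2 equivalent strategies.
No other strategy reproduces this row, so those 2 are the full class: Stay/W/g/S, Stay/U/g/S.

2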